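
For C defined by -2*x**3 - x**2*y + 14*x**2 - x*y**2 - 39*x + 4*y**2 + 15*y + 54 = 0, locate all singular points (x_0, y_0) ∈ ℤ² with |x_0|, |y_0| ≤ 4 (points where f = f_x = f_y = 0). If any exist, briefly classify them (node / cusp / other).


Singular points: {(3, -3)}; classification: node.

Compute partial derivatives:
  f_x = -6*x**2 - 2*x*y + 28*x - y**2 - 39.
  f_y = -x**2 - 2*x*y + 8*y + 15.
Scan x_0 ∈ {−4, ..., 4}. For each x_0, f_y(x_0, y) is a polynomial in y; find its integer roots y ∈ {−4, ..., 4}, then test f_x and f at those candidates.
  x = -4: f_y(-4, y) = 16*y - 1; no integer root y with |y| ≤ 4.
  x = -3: f_y(-3, y) = 14*y + 6; no integer root y with |y| ≤ 4.
  x = -2: f_y(-2, y) = 12*y + 11; no integer root y with |y| ≤ 4.
  x = -1: f_y(-1, y) = 10*y + 14; no integer root y with |y| ≤ 4.
  x = 0: f_y(0, y) = 8*y + 15; no integer root y with |y| ≤ 4.
  x = 1: f_y(1, y) = 6*y + 14; no integer root y with |y| ≤ 4.
  x = 2: f_y(2, y) = 4*y + 11; no integer root y with |y| ≤ 4.
  x = 3: f_y(3, y) = 2*y + 6; vanishes at y ∈ {-3}. (3, -3): f_x = 0, f = 0 — SINGULAR.
  x = 4: f_y(4, y) = -1; no integer root y with |y| ≤ 4.
Only singular point on the grid: (3, -3).
Classify: substitute x = 3 + u, y = -3 + v and expand: f = -2*u**3 - u**2*v - u**2 - u*v**2 + v**2.
No constant or linear terms (consistent with a singular point). Quadratic part: -u**2 + v**2. Cubic part: -2*u**3 - u**2*v - u*v**2.
The quadratic part v**2 - u**2 = (v − u)(v + u) splits into two distinct linear factors, so there are two distinct tangent lines y − -3 = ±(x − 3) — this is a node (ordinary double point).
Classification: node.


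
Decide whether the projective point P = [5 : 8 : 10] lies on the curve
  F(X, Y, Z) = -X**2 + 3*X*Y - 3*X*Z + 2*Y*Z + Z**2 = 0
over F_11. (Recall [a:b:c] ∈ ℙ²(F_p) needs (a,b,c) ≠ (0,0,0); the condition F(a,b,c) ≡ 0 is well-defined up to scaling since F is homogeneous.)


F(5,8,10) ≡ 7 (mod 11); P is NOT on the curve.

Evaluate F(5, 8, 10) term-by-term (mod 11).
  -X**2 ↦ -1·25·1·1 = -25
  3*X*Y ↦ 3·5·8·1 = 120
  -3*X*Z ↦ -3·5·1·10 = -150
  2*Y*Z ↦ 2·1·8·10 = 160
  Z**2 ↦ 1·1·1·100 = 100
Sum: F(5, 8, 10) = (-25) + (120) + (-150) + (160) + (100) = 205.
Reducing mod 11: 205 ≡ 7 (mod 11).
Since F(a, b, c) ≡ 7 ≠ 0 (mod 11), P does NOT lie on the curve.


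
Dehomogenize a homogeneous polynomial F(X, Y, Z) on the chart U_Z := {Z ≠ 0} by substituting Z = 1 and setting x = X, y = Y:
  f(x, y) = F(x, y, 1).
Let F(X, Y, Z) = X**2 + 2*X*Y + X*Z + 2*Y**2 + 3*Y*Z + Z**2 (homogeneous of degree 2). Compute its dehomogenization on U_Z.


f(x, y) = x**2 + 2*x*y + x + 2*y**2 + 3*y + 1

On U_Z we set Z = 1. Each monomial c·X^i·Y^j·Z^k in F becomes c·x^i·y^j·1^k = c·x^i·y^j.
Substituting Z = 1: F(X, Y, 1) = x**2 + 2*x*y + x + 2*y**2 + 3*y + 1.
Note: deg(f) ≤ deg(F) = 2; strict inequality happens when F is divisible by Z (lost terms).


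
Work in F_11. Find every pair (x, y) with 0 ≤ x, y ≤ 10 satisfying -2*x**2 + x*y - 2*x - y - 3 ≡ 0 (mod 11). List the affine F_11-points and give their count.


Affine F_11-points: {(0, 8), (2, 4), (3, 8), (4, 7), (5, 2), (6, 2), (7, 10), (8, 10), (9, 5), (10, 4)}; count = 10.

For each of the 121 pairs (x, y) ∈ F_11², evaluate f(x, y) mod 11. Record the zeros.
  x = 0: [0↦8, 1↦7, 2↦6, 3↦5, 4↦4, 5↦3, 6↦2, 7↦1, 8↦0, 9↦10, 10↦9]  zeros at y ∈ {8}
  x = 1: [0↦4, 1↦4, 2↦4, 3↦4, 4↦4, 5↦4, 6↦4, 7↦4, 8↦4, 9↦4, 10↦4]  zeros at y ∈ ∅
  x = 2: [0↦7, 1↦8, 2↦9, 3↦10, 4↦0, 5↦1, 6↦2, 7↦3, 8↦4, 9↦5, 10↦6]  zeros at y ∈ {4}
  x = 3: [0↦6, 1↦8, 2↦10, 3↦1, 4↦3, 5↦5, 6↦7, 7↦9, 8↦0, 9↦2, 10↦4]  zeros at y ∈ {8}
  x = 4: [0↦1, 1↦4, 2↦7, 3↦10, 4↦2, 5↦5, 6↦8, 7↦0, 8↦3, 9↦6, 10↦9]  zeros at y ∈ {7}
  x = 5: [0↦3, 1↦7, 2↦0, 3↦4, 4↦8, 5↦1, 6↦5, 7↦9, 8↦2, 9↦6, 10↦10]  zeros at y ∈ {2}
  x = 6: [0↦1, 1↦6, 2↦0, 3↦5, 4↦10, 5↦4, 6↦9, 7↦3, 8↦8, 9↦2, 10↦7]  zeros at y ∈ {2}
  x = 7: [0↦6, 1↦1, 2↦7, 3↦2, 4↦8, 5↦3, 6↦9, 7↦4, 8↦10, 9↦5, 10↦0]  zeros at y ∈ {10}
  x = 8: [0↦7, 1↦3, 2↦10, 3↦6, 4↦2, 5↦9, 6↦5, 7↦1, 8↦8, 9↦4, 10↦0]  zeros at y ∈ {10}
  x = 9: [0↦4, 1↦1, 2↦9, 3↦6, 4↦3, 5↦0, 6↦8, 7↦5, 8↦2, 9↦10, 10↦7]  zeros at y ∈ {5}
  x = 10: [0↦8, 1↦6, 2↦4, 3↦2, 4↦0, 5↦9, 6↦7, 7↦5, 8↦3, 9↦1, 10↦10]  zeros at y ∈ {4}
Collecting zeros: affine points = {(0, 8), (2, 4), (3, 8), (4, 7), (5, 2), (6, 2), (7, 10), (8, 10), (9, 5), (10, 4)}.
Total count |C(F_11)_aff| = 10.


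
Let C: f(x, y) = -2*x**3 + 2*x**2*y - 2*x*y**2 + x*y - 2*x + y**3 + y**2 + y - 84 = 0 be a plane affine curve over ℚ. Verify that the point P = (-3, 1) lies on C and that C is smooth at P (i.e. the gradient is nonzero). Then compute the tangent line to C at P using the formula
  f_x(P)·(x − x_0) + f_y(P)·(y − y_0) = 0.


Tangent line at P: -69*x + 33*y - 240 = 0.

Step 1: f(-3, 1) = 0, so P lies on C.
Step 2: partial derivatives
  f_x(x, y) = -6*x**2 + 4*x*y - 2*y**2 + y - 2, f_y(x, y) = 2*x**2 - 4*x*y + x + 3*y**2 + 2*y + 1.
  f_x(P) = -69, f_y(P) = 33 (gradient nonzero, so P is smooth).
Step 3: tangent line at P: -69·(x − -3) + 33·(y − 1) = 0.
Expanding: -69*x + 33*y - 240 = 0.


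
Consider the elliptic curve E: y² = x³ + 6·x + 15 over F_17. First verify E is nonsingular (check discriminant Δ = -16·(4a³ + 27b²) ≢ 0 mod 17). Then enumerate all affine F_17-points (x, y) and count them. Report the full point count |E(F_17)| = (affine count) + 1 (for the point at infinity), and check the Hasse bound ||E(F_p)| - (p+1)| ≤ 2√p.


Affine points = {(0, 7), (0, 10), (2, 1), (2, 16), (3, 3), (3, 14), (4, 1), (4, 16), (5, 0), (7, 3), (7, 14), (9, 4), (9, 13), (10, 2), (10, 15), (11, 1), (11, 16), (12, 8), (12, 9), (14, 2), (14, 15), (16, 5), (16, 12)}; affine count = 23; |E(F_17)| = 24.

Discriminant check: Δ ∝ 4a³ + 27b² = 4·6³ + 27·15² = 4·216 + 27·225 ≡ 3 (mod 17). Nonzero ⇒ E is nonsingular.
For each x ∈ F_17, compute rhs = x³ + 6·x + 15 mod 17, then count y ∈ F_17 with y² ≡ rhs.
  x = 0: rhs = 15, matching y values: 7, 10 (2 points).
  x = 1: rhs = 5, matching y values: none (0 points).
  x = 2: rhs = 1, matching y values: 1, 16 (2 points).
  x = 3: rhs = 9, matching y values: 3, 14 (2 points).
  x = 4: rhs = 1, matching y values: 1, 16 (2 points).
  x = 5: rhs = 0, matching y values: 0 (1 points).
  x = 6: rhs = 12, matching y values: none (0 points).
  x = 7: rhs = 9, matching y values: 3, 14 (2 points).
  x = 8: rhs = 14, matching y values: none (0 points).
  x = 9: rhs = 16, matching y values: 4, 13 (2 points).
  x = 10: rhs = 4, matching y values: 2, 15 (2 points).
  x = 11: rhs = 1, matching y values: 1, 16 (2 points).
  x = 12: rhs = 13, matching y values: 8, 9 (2 points).
  x = 13: rhs = 12, matching y values: none (0 points).
  x = 14: rhs = 4, matching y values: 2, 15 (2 points).
  x = 15: rhs = 12, matching y values: none (0 points).
  x = 16: rhs = 8, matching y values: 5, 12 (2 points).
Total affine count: 23.
Full point count |E(F_17)| = 23 + 1 = 24.
Hasse bound: |24 − (17+1)| = |6| = 6 ≤ 2√17 ≈ 8.2462 ✓.


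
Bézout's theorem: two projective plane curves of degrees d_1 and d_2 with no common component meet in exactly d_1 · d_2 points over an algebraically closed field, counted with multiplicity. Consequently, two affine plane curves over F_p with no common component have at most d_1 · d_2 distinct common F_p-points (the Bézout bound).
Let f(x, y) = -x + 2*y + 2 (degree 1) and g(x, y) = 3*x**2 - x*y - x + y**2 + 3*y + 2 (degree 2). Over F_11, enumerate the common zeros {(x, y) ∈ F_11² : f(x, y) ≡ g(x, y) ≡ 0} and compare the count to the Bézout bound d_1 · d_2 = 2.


Common zeros: {(0, 10)}; count = 1; Bézout bound = 2.

deg(f) = 1, deg(g) = 2, so Bézout bound = 2.
Scan x ∈ F_11. For each x, list the y ∈ F_11 with f(x, y) ≡ 0 and those with g(x, y) ≡ 0 (mod 11); the common zeros in that column are the intersection.
  x = 0: f ≡ 0 at y ∈ {10}; g ≡ 0 at y ∈ {9, 10}; common: {10}.
  x = 1: f ≡ 0 at y ∈ {5}; g ≡ 0 at y ∈ ∅; common: ∅.
  x = 2: f ≡ 0 at y ∈ {0}; g ≡ 0 at y ∈ ∅; common: ∅.
  x = 3: f ≡ 0 at y ∈ {6}; g ≡ 0 at y ∈ ∅; common: ∅.
  x = 4: f ≡ 0 at y ∈ {1}; g ≡ 0 at y ∈ {5, 7}; common: ∅.
  x = 5: f ≡ 0 at y ∈ {7}; g ≡ 0 at y ∈ ∅; common: ∅.
  x = 6: f ≡ 0 at y ∈ {2}; g ≡ 0 at y ∈ {7}; common: ∅.
  x = 7: f ≡ 0 at y ∈ {8}; g ≡ 0 at y ∈ {6, 9}; common: ∅.
  x = 8: f ≡ 0 at y ∈ {3}; g ≡ 0 at y ∈ ∅; common: ∅.
  x = 9: f ≡ 0 at y ∈ {9}; g ≡ 0 at y ∈ {1, 5}; common: ∅.
  x = 10: f ≡ 0 at y ∈ {4}; g ≡ 0 at y ∈ {1, 6}; common: ∅.
Collecting: common zeros = {(0, 10)}, so the count is 1.
Comparison with the Bézout bound: 1 ≤ 2 = deg(f)·deg(g), as expected for curves with no common component (the affine F_11-count falls short of the bound because intersections may lie at infinity, over extension fields, or carry multiplicity).


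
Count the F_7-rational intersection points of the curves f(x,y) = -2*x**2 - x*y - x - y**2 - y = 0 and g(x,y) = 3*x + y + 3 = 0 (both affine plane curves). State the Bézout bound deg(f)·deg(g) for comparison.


Common zeros: ∅; count = 0; Bézout bound = 2.

deg(f) = 2, deg(g) = 1, so Bézout bound = 2.
Scan x ∈ F_7. For each x, list the y ∈ F_7 with f(x, y) ≡ 0 and those with g(x, y) ≡ 0 (mod 7); the common zeros in that column are the intersection.
  x = 0: f ≡ 0 at y ∈ {0, 6}; g ≡ 0 at y ∈ {4}; common: ∅.
  x = 1: f ≡ 0 at y ∈ ∅; g ≡ 0 at y ∈ {1}; common: ∅.
  x = 2: f ≡ 0 at y ∈ {1, 3}; g ≡ 0 at y ∈ {5}; common: ∅.
  x = 3: f ≡ 0 at y ∈ {0, 3}; g ≡ 0 at y ∈ {2}; common: ∅.
  x = 4: f ≡ 0 at y ∈ {1}; g ≡ 0 at y ∈ {6}; common: ∅.
  x = 5: f ≡ 0 at y ∈ ∅; g ≡ 0 at y ∈ {3}; common: ∅.
  x = 6: f ≡ 0 at y ∈ ∅; g ≡ 0 at y ∈ {0}; common: ∅.
Collecting: common zeros = ∅, so the count is 0.
Comparison with the Bézout bound: 0 ≤ 2 = deg(f)·deg(g), as expected for curves with no common component (the affine F_7-count falls short of the bound because intersections may lie at infinity, over extension fields, or carry multiplicity).


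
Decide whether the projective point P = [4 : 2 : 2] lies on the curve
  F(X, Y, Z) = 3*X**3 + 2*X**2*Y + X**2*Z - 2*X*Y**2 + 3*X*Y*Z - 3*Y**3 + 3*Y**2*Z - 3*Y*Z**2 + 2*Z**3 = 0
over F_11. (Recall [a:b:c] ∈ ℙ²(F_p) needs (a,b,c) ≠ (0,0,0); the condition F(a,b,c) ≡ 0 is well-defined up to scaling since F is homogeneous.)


F(4,2,2) ≡ 10 (mod 11); P is NOT on the curve.

Evaluate F(4, 2, 2) term-by-term (mod 11).
  3*X**3 ↦ 3·64·1·1 = 192
  2*X**2*Y ↦ 2·16·2·1 = 64
  X**2*Z ↦ 1·16·1·2 = 32
  -2*X*Y**2 ↦ -2·4·4·1 = -32
  3*X*Y*Z ↦ 3·4·2·2 = 48
  -3*Y**3 ↦ -3·1·8·1 = -24
  3*Y**2*Z ↦ 3·1·4·2 = 24
  -3*Y*Z**2 ↦ -3·1·2·4 = -24
  2*Z**3 ↦ 2·1·1·8 = 16
Sum: F(4, 2, 2) = (192) + (64) + (32) + (-32) + (48) + (-24) + (24) + (-24) + (16) = 296.
Reducing mod 11: 296 ≡ 10 (mod 11).
Since F(a, b, c) ≡ 10 ≠ 0 (mod 11), P does NOT lie on the curve.


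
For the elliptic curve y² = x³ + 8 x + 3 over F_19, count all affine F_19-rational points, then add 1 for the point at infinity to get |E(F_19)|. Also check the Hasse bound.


Affine points = {(3, 4), (3, 15), (4, 2), (4, 17), (5, 4), (5, 15), (6, 1), (6, 18), (8, 3), (8, 16), (9, 5), (9, 14), (10, 0), (11, 4), (11, 15), (13, 9), (13, 10), (14, 3), (14, 16), (16, 3), (16, 16), (17, 6), (17, 13)}; affine count = 23; |E(F_19)| = 24.

Discriminant check: Δ ∝ 4a³ + 27b² = 4·8³ + 27·3² = 4·512 + 27·9 ≡ 11 (mod 19). Nonzero ⇒ E is nonsingular.
For each x ∈ F_19, compute rhs = x³ + 8·x + 3 mod 19, then count y ∈ F_19 with y² ≡ rhs.
  x = 0: rhs = 3, matching y values: none (0 points).
  x = 1: rhs = 12, matching y values: none (0 points).
  x = 2: rhs = 8, matching y values: none (0 points).
  x = 3: rhs = 16, matching y values: 4, 15 (2 points).
  x = 4: rhs = 4, matching y values: 2, 17 (2 points).
  x = 5: rhs = 16, matching y values: 4, 15 (2 points).
  x = 6: rhs = 1, matching y values: 1, 18 (2 points).
  x = 7: rhs = 3, matching y values: none (0 points).
  x = 8: rhs = 9, matching y values: 3, 16 (2 points).
  x = 9: rhs = 6, matching y values: 5, 14 (2 points).
  x = 10: rhs = 0, matching y values: 0 (1 points).
  x = 11: rhs = 16, matching y values: 4, 15 (2 points).
  x = 12: rhs = 3, matching y values: none (0 points).
  x = 13: rhs = 5, matching y values: 9, 10 (2 points).
  x = 14: rhs = 9, matching y values: 3, 16 (2 points).
  x = 15: rhs = 2, matching y values: none (0 points).
  x = 16: rhs = 9, matching y values: 3, 16 (2 points).
  x = 17: rhs = 17, matching y values: 6, 13 (2 points).
  x = 18: rhs = 13, matching y values: none (0 points).
Total affine count: 23.
Full point count |E(F_19)| = 23 + 1 = 24.
Hasse bound: |24 − (19+1)| = |4| = 4 ≤ 2√19 ≈ 8.7178 ✓.


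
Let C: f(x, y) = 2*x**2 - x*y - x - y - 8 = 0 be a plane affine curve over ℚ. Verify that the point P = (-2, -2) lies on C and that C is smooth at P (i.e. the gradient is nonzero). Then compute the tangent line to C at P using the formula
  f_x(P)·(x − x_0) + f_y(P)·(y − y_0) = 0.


Tangent line at P: -7*x + y - 12 = 0.

Step 1: f(-2, -2) = 0, so P lies on C.
Step 2: partial derivatives
  f_x(x, y) = 4*x - y - 1, f_y(x, y) = -x - 1.
  f_x(P) = -7, f_y(P) = 1 (gradient nonzero, so P is smooth).
Step 3: tangent line at P: -7·(x − -2) + 1·(y − -2) = 0.
Expanding: -7*x + y - 12 = 0.


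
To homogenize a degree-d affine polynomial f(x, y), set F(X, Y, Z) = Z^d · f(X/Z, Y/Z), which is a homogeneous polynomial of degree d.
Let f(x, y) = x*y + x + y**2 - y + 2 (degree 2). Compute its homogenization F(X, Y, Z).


F(X, Y, Z) = X*Y + X*Z + Y**2 - Y*Z + 2*Z**2

deg(f) = 2.
Substitute x = X/Z, y = Y/Z into f, then multiply by Z^2.
  monomial 1·x^1·y^1 ↦ 1·X^1·Y^1·Z^0.
  monomial 1·x^1·y^0 ↦ 1·X^1·Y^0·Z^1.
  monomial 1·x^0·y^2 ↦ 1·X^0·Y^2·Z^0.
  monomial -1·x^0·y^1 ↦ -1·X^0·Y^1·Z^1.
  monomial 2·x^0·y^0 ↦ 2·X^0·Y^0·Z^2.
Collecting: F(X, Y, Z) = X*Y + X*Z + Y**2 - Y*Z + 2*Z**2.


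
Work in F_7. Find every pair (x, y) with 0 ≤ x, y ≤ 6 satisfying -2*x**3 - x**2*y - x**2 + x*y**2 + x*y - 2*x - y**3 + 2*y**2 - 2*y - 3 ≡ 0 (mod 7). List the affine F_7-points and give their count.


Affine F_7-points: {(0, 2), (1, 3), (2, 1), (3, 5), (6, 0)}; count = 5.

For each of the 49 pairs (x, y) ∈ F_7², evaluate f(x, y) mod 7. Record the zeros.
  x = 0: [0↦4, 1↦3, 2↦0, 3↦3, 4↦6, 5↦3, 6↦2]  zeros at y ∈ {2}
  x = 1: [0↦6, 1↦6, 2↦6, 3↦0, 4↦3, 5↦2, 6↦5]  zeros at y ∈ {3}
  x = 2: [0↦1, 1↦0, 2↦1, 3↦5, 4↦6, 5↦5, 6↦3]  zeros at y ∈ {1}
  x = 3: [0↦5, 1↦1, 2↦1, 3↦6, 4↦3, 5↦0, 6↦5]  zeros at y ∈ {5}
  x = 4: [0↦6, 1↦4, 2↦1, 3↦5, 4↦3, 5↦3, 6↦6]  zeros at y ∈ ∅
  x = 5: [0↦6, 1↦4, 2↦3, 3↦4, 4↦1, 5↦2, 6↦1]  zeros at y ∈ ∅
  x = 6: [0↦0, 1↦3, 2↦2, 3↦5, 4↦6, 5↦6, 6↦6]  zeros at y ∈ {0}
Collecting zeros: affine points = {(0, 2), (1, 3), (2, 1), (3, 5), (6, 0)}.
Total count |C(F_7)_aff| = 5.


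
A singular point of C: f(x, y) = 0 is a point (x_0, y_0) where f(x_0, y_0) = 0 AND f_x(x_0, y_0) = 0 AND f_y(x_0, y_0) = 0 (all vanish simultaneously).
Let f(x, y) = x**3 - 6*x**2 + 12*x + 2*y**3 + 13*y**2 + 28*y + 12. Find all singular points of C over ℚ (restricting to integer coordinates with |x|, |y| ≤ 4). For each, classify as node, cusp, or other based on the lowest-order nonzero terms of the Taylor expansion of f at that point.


Singular points: {(2, -2)}; classification: cusp.

Compute partial derivatives:
  f_x = 3*x**2 - 12*x + 12.
  f_y = 6*y**2 + 26*y + 28.
Scan x_0 ∈ {−4, ..., 4}. For each x_0, f_y(x_0, y) is a polynomial in y; find its integer roots y ∈ {−4, ..., 4}, then test f_x and f at those candidates.
  x = -4: f_y(-4, y) = 6*y**2 + 26*y + 28; vanishes at y ∈ {-2}. (-4, -2): f_x = 108 ≠ 0.
  x = -3: f_y(-3, y) = 6*y**2 + 26*y + 28; vanishes at y ∈ {-2}. (-3, -2): f_x = 75 ≠ 0.
  x = -2: f_y(-2, y) = 6*y**2 + 26*y + 28; vanishes at y ∈ {-2}. (-2, -2): f_x = 48 ≠ 0.
  x = -1: f_y(-1, y) = 6*y**2 + 26*y + 28; vanishes at y ∈ {-2}. (-1, -2): f_x = 27 ≠ 0.
  x = 0: f_y(0, y) = 6*y**2 + 26*y + 28; vanishes at y ∈ {-2}. (0, -2): f_x = 12 ≠ 0.
  x = 1: f_y(1, y) = 6*y**2 + 26*y + 28; vanishes at y ∈ {-2}. (1, -2): f_x = 3 ≠ 0.
  x = 2: f_y(2, y) = 6*y**2 + 26*y + 28; vanishes at y ∈ {-2}. (2, -2): f_x = 0, f = 0 — SINGULAR.
  x = 3: f_y(3, y) = 6*y**2 + 26*y + 28; vanishes at y ∈ {-2}. (3, -2): f_x = 3 ≠ 0.
  x = 4: f_y(4, y) = 6*y**2 + 26*y + 28; vanishes at y ∈ {-2}. (4, -2): f_x = 12 ≠ 0.
Only singular point on the grid: (2, -2).
Classify: substitute x = 2 + u, y = -2 + v and expand: f = u**3 + 2*v**3 + v**2.
No constant or linear terms (consistent with a singular point). Quadratic part: v**2. Cubic part: u**3 + 2*v**3.
The quadratic part v**2 is a perfect square, so there is a single (double) tangent line v = 0, i.e. y = -2. Restricting the cubic part to that line (v = 0) leaves u**3 ≠ 0, so f is not divisible by v and the branch is v² ≈ -u**3 to lowest order — this is a cusp.
Classification: cusp.


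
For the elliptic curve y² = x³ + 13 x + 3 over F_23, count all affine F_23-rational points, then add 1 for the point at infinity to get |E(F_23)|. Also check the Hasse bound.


Affine points = {(0, 7), (0, 16), (3, 0), (4, 2), (4, 21), (5, 3), (5, 20), (7, 0), (10, 11), (10, 12), (12, 1), (12, 22), (13, 0), (14, 10), (14, 13), (15, 10), (15, 13), (16, 11), (16, 12), (17, 10), (17, 13), (19, 5), (19, 18), (20, 11), (20, 12), (22, 9), (22, 14)}; affine count = 27; |E(F_23)| = 28.

Discriminant check: Δ ∝ 4a³ + 27b² = 4·13³ + 27·3² = 4·2197 + 27·9 ≡ 15 (mod 23). Nonzero ⇒ E is nonsingular.
For each x ∈ F_23, compute rhs = x³ + 13·x + 3 mod 23, then count y ∈ F_23 with y² ≡ rhs.
  x = 0: rhs = 3, matching y values: 7, 16 (2 points).
  x = 1: rhs = 17, matching y values: none (0 points).
  x = 2: rhs = 14, matching y values: none (0 points).
  x = 3: rhs = 0, matching y values: 0 (1 points).
  x = 4: rhs = 4, matching y values: 2, 21 (2 points).
  x = 5: rhs = 9, matching y values: 3, 20 (2 points).
  x = 6: rhs = 21, matching y values: none (0 points).
  x = 7: rhs = 0, matching y values: 0 (1 points).
  x = 8: rhs = 21, matching y values: none (0 points).
  x = 9: rhs = 21, matching y values: none (0 points).
  x = 10: rhs = 6, matching y values: 11, 12 (2 points).
  x = 11: rhs = 5, matching y values: none (0 points).
  x = 12: rhs = 1, matching y values: 1, 22 (2 points).
  x = 13: rhs = 0, matching y values: 0 (1 points).
  x = 14: rhs = 8, matching y values: 10, 13 (2 points).
  x = 15: rhs = 8, matching y values: 10, 13 (2 points).
  x = 16: rhs = 6, matching y values: 11, 12 (2 points).
  x = 17: rhs = 8, matching y values: 10, 13 (2 points).
  x = 18: rhs = 20, matching y values: none (0 points).
  x = 19: rhs = 2, matching y values: 5, 18 (2 points).
  x = 20: rhs = 6, matching y values: 11, 12 (2 points).
  x = 21: rhs = 15, matching y values: none (0 points).
  x = 22: rhs = 12, matching y values: 9, 14 (2 points).
Total affine count: 27.
Full point count |E(F_23)| = 27 + 1 = 28.
Hasse bound: |28 − (23+1)| = |4| = 4 ≤ 2√23 ≈ 9.5917 ✓.


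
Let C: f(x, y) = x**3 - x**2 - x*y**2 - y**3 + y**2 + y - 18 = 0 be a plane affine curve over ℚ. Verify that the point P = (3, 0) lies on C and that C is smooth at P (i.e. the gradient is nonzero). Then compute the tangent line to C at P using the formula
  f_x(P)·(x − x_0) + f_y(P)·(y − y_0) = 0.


Tangent line at P: 21*x + y - 63 = 0.

Step 1: f(3, 0) = 0, so P lies on C.
Step 2: partial derivatives
  f_x(x, y) = 3*x**2 - 2*x - y**2, f_y(x, y) = -2*x*y - 3*y**2 + 2*y + 1.
  f_x(P) = 21, f_y(P) = 1 (gradient nonzero, so P is smooth).
Step 3: tangent line at P: 21·(x − 3) + 1·(y − 0) = 0.
Expanding: 21*x + y - 63 = 0.


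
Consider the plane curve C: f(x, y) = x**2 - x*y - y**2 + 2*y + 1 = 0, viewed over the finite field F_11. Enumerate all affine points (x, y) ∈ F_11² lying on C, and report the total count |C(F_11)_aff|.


Affine F_11-points: {(1, 2), (1, 10), (2, 4), (2, 7), (5, 1), (5, 7), (7, 1), (7, 5), (9, 5), (9, 10)}; count = 10.

For each of the 121 pairs (x, y) ∈ F_11², evaluate f(x, y) mod 11. Record the zeros.
  x = 0: [0↦1, 1↦2, 2↦1, 3↦9, 4↦4, 5↦8, 6↦10, 7↦10, 8↦8, 9↦4, 10↦9]  zeros at y ∈ ∅
  x = 1: [0↦2, 1↦2, 2↦0, 3↦7, 4↦1, 5↦4, 6↦5, 7↦4, 8↦1, 9↦7, 10↦0]  zeros at y ∈ {2, 10}
  x = 2: [0↦5, 1↦4, 2↦1, 3↦7, 4↦0, 5↦2, 6↦2, 7↦0, 8↦7, 9↦1, 10↦4]  zeros at y ∈ {4, 7}
  x = 3: [0↦10, 1↦8, 2↦4, 3↦9, 4↦1, 5↦2, 6↦1, 7↦9, 8↦4, 9↦8, 10↦10]  zeros at y ∈ ∅
  x = 4: [0↦6, 1↦3, 2↦9, 3↦2, 4↦4, 5↦4, 6↦2, 7↦9, 8↦3, 9↦6, 10↦7]  zeros at y ∈ ∅
  x = 5: [0↦4, 1↦0, 2↦5, 3↦8, 4↦9, 5↦8, 6↦5, 7↦0, 8↦4, 9↦6, 10↦6]  zeros at y ∈ {1, 7}
  x = 6: [0↦4, 1↦10, 2↦3, 3↦5, 4↦5, 5↦3, 6↦10, 7↦4, 8↦7, 9↦8, 10↦7]  zeros at y ∈ ∅
  x = 7: [0↦6, 1↦0, 2↦3, 3↦4, 4↦3, 5↦0, 6↦6, 7↦10, 8↦1, 9↦1, 10↦10]  zeros at y ∈ {1, 5}
  x = 8: [0↦10, 1↦3, 2↦5, 3↦5, 4↦3, 5↦10, 6↦4, 7↦7, 8↦8, 9↦7, 10↦4]  zeros at y ∈ ∅
  x = 9: [0↦5, 1↦8, 2↦9, 3↦8, 4↦5, 5↦0, 6↦4, 7↦6, 8↦6, 9↦4, 10↦0]  zeros at y ∈ {5, 10}
  x = 10: [0↦2, 1↦4, 2↦4, 3↦2, 4↦9, 5↦3, 6↦6, 7↦7, 8↦6, 9↦3, 10↦9]  zeros at y ∈ ∅
Collecting zeros: affine points = {(1, 2), (1, 10), (2, 4), (2, 7), (5, 1), (5, 7), (7, 1), (7, 5), (9, 5), (9, 10)}.
Total count |C(F_11)_aff| = 10.


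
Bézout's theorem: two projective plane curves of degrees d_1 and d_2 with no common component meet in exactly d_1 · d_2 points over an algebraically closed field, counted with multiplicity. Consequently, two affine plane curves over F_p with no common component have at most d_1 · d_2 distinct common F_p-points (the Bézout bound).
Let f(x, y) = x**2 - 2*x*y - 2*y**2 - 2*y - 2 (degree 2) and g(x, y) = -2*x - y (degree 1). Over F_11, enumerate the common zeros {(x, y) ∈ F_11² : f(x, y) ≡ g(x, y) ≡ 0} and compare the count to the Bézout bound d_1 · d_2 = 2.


Common zeros: {(7, 8), (9, 4)}; count = 2; Bézout bound = 2.

deg(f) = 2, deg(g) = 1, so Bézout bound = 2.
Scan x ∈ F_11. For each x, list the y ∈ F_11 with f(x, y) ≡ 0 and those with g(x, y) ≡ 0 (mod 11); the common zeros in that column are the intersection.
  x = 0: f ≡ 0 at y ∈ ∅; g ≡ 0 at y ∈ {0}; common: ∅.
  x = 1: f ≡ 0 at y ∈ ∅; g ≡ 0 at y ∈ {9}; common: ∅.
  x = 2: f ≡ 0 at y ∈ ∅; g ≡ 0 at y ∈ {7}; common: ∅.
  x = 3: f ≡ 0 at y ∈ ∅; g ≡ 0 at y ∈ {5}; common: ∅.
  x = 4: f ≡ 0 at y ∈ {7, 10}; g ≡ 0 at y ∈ {3}; common: ∅.
  x = 5: f ≡ 0 at y ∈ {6, 10}; g ≡ 0 at y ∈ {1}; common: ∅.
  x = 6: f ≡ 0 at y ∈ ∅; g ≡ 0 at y ∈ {10}; common: ∅.
  x = 7: f ≡ 0 at y ∈ {6, 8}; g ≡ 0 at y ∈ {8}; common: {8}.
  x = 8: f ≡ 0 at y ∈ ∅; g ≡ 0 at y ∈ {6}; common: ∅.
  x = 9: f ≡ 0 at y ∈ {4, 8}; g ≡ 0 at y ∈ {4}; common: {4}.
  x = 10: f ≡ 0 at y ∈ {4, 7}; g ≡ 0 at y ∈ {2}; common: ∅.
Collecting: common zeros = {(7, 8), (9, 4)}, so the count is 2.
Comparison with the Bézout bound: 2 ≤ 2 = deg(f)·deg(g), as expected for curves with no common component (the bound is attained).


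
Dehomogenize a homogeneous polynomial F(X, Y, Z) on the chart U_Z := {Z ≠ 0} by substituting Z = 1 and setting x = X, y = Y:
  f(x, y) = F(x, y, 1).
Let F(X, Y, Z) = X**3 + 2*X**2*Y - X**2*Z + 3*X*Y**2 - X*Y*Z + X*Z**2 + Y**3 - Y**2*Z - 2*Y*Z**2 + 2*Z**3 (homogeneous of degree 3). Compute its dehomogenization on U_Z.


f(x, y) = x**3 + 2*x**2*y - x**2 + 3*x*y**2 - x*y + x + y**3 - y**2 - 2*y + 2

On U_Z we set Z = 1. Each monomial c·X^i·Y^j·Z^k in F becomes c·x^i·y^j·1^k = c·x^i·y^j.
Substituting Z = 1: F(X, Y, 1) = x**3 + 2*x**2*y - x**2 + 3*x*y**2 - x*y + x + y**3 - y**2 - 2*y + 2.
Note: deg(f) ≤ deg(F) = 3; strict inequality happens when F is divisible by Z (lost terms).


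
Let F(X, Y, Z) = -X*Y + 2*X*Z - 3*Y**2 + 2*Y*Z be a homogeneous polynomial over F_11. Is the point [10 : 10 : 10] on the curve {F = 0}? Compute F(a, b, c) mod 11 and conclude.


F(10,10,10) ≡ 0 (mod 11); P is on the curve.

Evaluate F(10, 10, 10) term-by-term (mod 11).
  -X*Y ↦ -1·10·10·1 = -100
  2*X*Z ↦ 2·10·1·10 = 200
  -3*Y**2 ↦ -3·1·100·1 = -300
  2*Y*Z ↦ 2·1·10·10 = 200
Sum: F(10, 10, 10) = (-100) + (200) + (-300) + (200) = 0.
Reducing mod 11: 0 ≡ 0 (mod 11).
Since F(a, b, c) ≡ 0 (mod 11), P lies on the curve.


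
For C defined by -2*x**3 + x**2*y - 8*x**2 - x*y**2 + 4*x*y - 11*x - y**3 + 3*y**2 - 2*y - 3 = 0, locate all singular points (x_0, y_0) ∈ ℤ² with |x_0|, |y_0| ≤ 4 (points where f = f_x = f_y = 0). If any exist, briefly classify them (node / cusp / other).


Singular points: {(-1, 1)}; classification: node.

Compute partial derivatives:
  f_x = -6*x**2 + 2*x*y - 16*x - y**2 + 4*y - 11.
  f_y = x**2 - 2*x*y + 4*x - 3*y**2 + 6*y - 2.
Scan x_0 ∈ {−4, ..., 4}. For each x_0, f_y(x_0, y) is a polynomial in y; find its integer roots y ∈ {−4, ..., 4}, then test f_x and f at those candidates.
  x = -4: f_y(-4, y) = -3*y**2 + 14*y - 2; no integer root y with |y| ≤ 4.
  x = -3: f_y(-3, y) = -3*y**2 + 12*y - 5; no integer root y with |y| ≤ 4.
  x = -2: f_y(-2, y) = -3*y**2 + 10*y - 6; no integer root y with |y| ≤ 4.
  x = -1: f_y(-1, y) = -3*y**2 + 8*y - 5; vanishes at y ∈ {1}. (-1, 1): f_x = 0, f = 0 — SINGULAR.
  x = 0: f_y(0, y) = -3*y**2 + 6*y - 2; no integer root y with |y| ≤ 4.
  x = 1: f_y(1, y) = -3*y**2 + 4*y + 3; no integer root y with |y| ≤ 4.
  x = 2: f_y(2, y) = -3*y**2 + 2*y + 10; no integer root y with |y| ≤ 4.
  x = 3: f_y(3, y) = 19 - 3*y**2; no integer root y with |y| ≤ 4.
  x = 4: f_y(4, y) = -3*y**2 - 2*y + 30; no integer root y with |y| ≤ 4.
Only singular point on the grid: (-1, 1).
Classify: substitute x = -1 + u, y = 1 + v and expand: f = -2*u**3 + u**2*v - u**2 - u*v**2 - v**3 + v**2.
No constant or linear terms (consistent with a singular point). Quadratic part: -u**2 + v**2. Cubic part: -2*u**3 + u**2*v - u*v**2 - v**3.
The quadratic part v**2 - u**2 = (v − u)(v + u) splits into two distinct linear factors, so there are two distinct tangent lines y − 1 = ±(x − -1) — this is a node (ordinary double point).
Classification: node.


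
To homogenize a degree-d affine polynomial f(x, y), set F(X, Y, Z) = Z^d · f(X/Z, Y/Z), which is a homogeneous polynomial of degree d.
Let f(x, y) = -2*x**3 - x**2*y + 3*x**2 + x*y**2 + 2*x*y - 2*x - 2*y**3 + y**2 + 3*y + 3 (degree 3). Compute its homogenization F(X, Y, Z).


F(X, Y, Z) = -2*X**3 - X**2*Y + 3*X**2*Z + X*Y**2 + 2*X*Y*Z - 2*X*Z**2 - 2*Y**3 + Y**2*Z + 3*Y*Z**2 + 3*Z**3

deg(f) = 3.
Substitute x = X/Z, y = Y/Z into f, then multiply by Z^3.
  monomial -2·x^3·y^0 ↦ -2·X^3·Y^0·Z^0.
  monomial -1·x^2·y^1 ↦ -1·X^2·Y^1·Z^0.
  monomial 3·x^2·y^0 ↦ 3·X^2·Y^0·Z^1.
  monomial 1·x^1·y^2 ↦ 1·X^1·Y^2·Z^0.
  monomial 2·x^1·y^1 ↦ 2·X^1·Y^1·Z^1.
  monomial -2·x^1·y^0 ↦ -2·X^1·Y^0·Z^2.
  monomial -2·x^0·y^3 ↦ -2·X^0·Y^3·Z^0.
  monomial 1·x^0·y^2 ↦ 1·X^0·Y^2·Z^1.
  monomial 3·x^0·y^1 ↦ 3·X^0·Y^1·Z^2.
  monomial 3·x^0·y^0 ↦ 3·X^0·Y^0·Z^3.
Collecting: F(X, Y, Z) = -2*X**3 - X**2*Y + 3*X**2*Z + X*Y**2 + 2*X*Y*Z - 2*X*Z**2 - 2*Y**3 + Y**2*Z + 3*Y*Z**2 + 3*Z**3.


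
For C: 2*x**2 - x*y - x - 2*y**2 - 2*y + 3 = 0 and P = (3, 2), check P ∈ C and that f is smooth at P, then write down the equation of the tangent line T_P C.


Tangent line at P: 9*x - 13*y - 1 = 0.

Step 1: f(3, 2) = 0, so P lies on C.
Step 2: partial derivatives
  f_x(x, y) = 4*x - y - 1, f_y(x, y) = -x - 4*y - 2.
  f_x(P) = 9, f_y(P) = -13 (gradient nonzero, so P is smooth).
Step 3: tangent line at P: 9·(x − 3) + -13·(y − 2) = 0.
Expanding: 9*x - 13*y - 1 = 0.


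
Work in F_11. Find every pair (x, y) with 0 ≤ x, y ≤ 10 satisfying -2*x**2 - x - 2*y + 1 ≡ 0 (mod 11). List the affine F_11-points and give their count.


Affine F_11-points: {(0, 6), (1, 10), (2, 1), (3, 1), (4, 10), (5, 6), (6, 0), (7, 3), (8, 4), (9, 3), (10, 0)}; count = 11.

For each of the 121 pairs (x, y) ∈ F_11², evaluate f(x, y) mod 11. Record the zeros.
  x = 0: [0↦1, 1↦10, 2↦8, 3↦6, 4↦4, 5↦2, 6↦0, 7↦9, 8↦7, 9↦5, 10↦3]  zeros at y ∈ {6}
  x = 1: [0↦9, 1↦7, 2↦5, 3↦3, 4↦1, 5↦10, 6↦8, 7↦6, 8↦4, 9↦2, 10↦0]  zeros at y ∈ {10}
  x = 2: [0↦2, 1↦0, 2↦9, 3↦7, 4↦5, 5↦3, 6↦1, 7↦10, 8↦8, 9↦6, 10↦4]  zeros at y ∈ {1}
  x = 3: [0↦2, 1↦0, 2↦9, 3↦7, 4↦5, 5↦3, 6↦1, 7↦10, 8↦8, 9↦6, 10↦4]  zeros at y ∈ {1}
  x = 4: [0↦9, 1↦7, 2↦5, 3↦3, 4↦1, 5↦10, 6↦8, 7↦6, 8↦4, 9↦2, 10↦0]  zeros at y ∈ {10}
  x = 5: [0↦1, 1↦10, 2↦8, 3↦6, 4↦4, 5↦2, 6↦0, 7↦9, 8↦7, 9↦5, 10↦3]  zeros at y ∈ {6}
  x = 6: [0↦0, 1↦9, 2↦7, 3↦5, 4↦3, 5↦1, 6↦10, 7↦8, 8↦6, 9↦4, 10↦2]  zeros at y ∈ {0}
  x = 7: [0↦6, 1↦4, 2↦2, 3↦0, 4↦9, 5↦7, 6↦5, 7↦3, 8↦1, 9↦10, 10↦8]  zeros at y ∈ {3}
  x = 8: [0↦8, 1↦6, 2↦4, 3↦2, 4↦0, 5↦9, 6↦7, 7↦5, 8↦3, 9↦1, 10↦10]  zeros at y ∈ {4}
  x = 9: [0↦6, 1↦4, 2↦2, 3↦0, 4↦9, 5↦7, 6↦5, 7↦3, 8↦1, 9↦10, 10↦8]  zeros at y ∈ {3}
  x = 10: [0↦0, 1↦9, 2↦7, 3↦5, 4↦3, 5↦1, 6↦10, 7↦8, 8↦6, 9↦4, 10↦2]  zeros at y ∈ {0}
Collecting zeros: affine points = {(0, 6), (1, 10), (2, 1), (3, 1), (4, 10), (5, 6), (6, 0), (7, 3), (8, 4), (9, 3), (10, 0)}.
Total count |C(F_11)_aff| = 11.


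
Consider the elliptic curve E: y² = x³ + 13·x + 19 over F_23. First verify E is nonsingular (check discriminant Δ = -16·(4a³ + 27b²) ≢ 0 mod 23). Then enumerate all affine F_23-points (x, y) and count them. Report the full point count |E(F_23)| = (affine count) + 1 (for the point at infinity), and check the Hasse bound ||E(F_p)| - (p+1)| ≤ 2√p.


Affine points = {(3, 4), (3, 19), (5, 5), (5, 18), (7, 4), (7, 19), (13, 4), (13, 19), (14, 1), (14, 22), (15, 1), (15, 22), (17, 1), (17, 22), (18, 6), (18, 17), (19, 8), (19, 15), (21, 10), (21, 13)}; affine count = 20; |E(F_23)| = 21.

Discriminant check: Δ ∝ 4a³ + 27b² = 4·13³ + 27·19² = 4·2197 + 27·361 ≡ 20 (mod 23). Nonzero ⇒ E is nonsingular.
For each x ∈ F_23, compute rhs = x³ + 13·x + 19 mod 23, then count y ∈ F_23 with y² ≡ rhs.
  x = 0: rhs = 19, matching y values: none (0 points).
  x = 1: rhs = 10, matching y values: none (0 points).
  x = 2: rhs = 7, matching y values: none (0 points).
  x = 3: rhs = 16, matching y values: 4, 19 (2 points).
  x = 4: rhs = 20, matching y values: none (0 points).
  x = 5: rhs = 2, matching y values: 5, 18 (2 points).
  x = 6: rhs = 14, matching y values: none (0 points).
  x = 7: rhs = 16, matching y values: 4, 19 (2 points).
  x = 8: rhs = 14, matching y values: none (0 points).
  x = 9: rhs = 14, matching y values: none (0 points).
  x = 10: rhs = 22, matching y values: none (0 points).
  x = 11: rhs = 21, matching y values: none (0 points).
  x = 12: rhs = 17, matching y values: none (0 points).
  x = 13: rhs = 16, matching y values: 4, 19 (2 points).
  x = 14: rhs = 1, matching y values: 1, 22 (2 points).
  x = 15: rhs = 1, matching y values: 1, 22 (2 points).
  x = 16: rhs = 22, matching y values: none (0 points).
  x = 17: rhs = 1, matching y values: 1, 22 (2 points).
  x = 18: rhs = 13, matching y values: 6, 17 (2 points).
  x = 19: rhs = 18, matching y values: 8, 15 (2 points).
  x = 20: rhs = 22, matching y values: none (0 points).
  x = 21: rhs = 8, matching y values: 10, 13 (2 points).
  x = 22: rhs = 5, matching y values: none (0 points).
Total affine count: 20.
Full point count |E(F_23)| = 20 + 1 = 21.
Hasse bound: |21 − (23+1)| = |-3| = 3 ≤ 2√23 ≈ 9.5917 ✓.


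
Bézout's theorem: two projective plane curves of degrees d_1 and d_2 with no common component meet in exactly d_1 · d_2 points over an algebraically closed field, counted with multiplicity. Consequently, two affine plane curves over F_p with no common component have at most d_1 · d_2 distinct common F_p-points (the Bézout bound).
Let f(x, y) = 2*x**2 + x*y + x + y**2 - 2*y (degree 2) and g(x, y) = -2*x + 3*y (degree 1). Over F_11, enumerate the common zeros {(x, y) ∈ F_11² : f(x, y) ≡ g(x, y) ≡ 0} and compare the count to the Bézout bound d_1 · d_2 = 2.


Common zeros: {(0, 0), (6, 4)}; count = 2; Bézout bound = 2.

deg(f) = 2, deg(g) = 1, so Bézout bound = 2.
Scan x ∈ F_11. For each x, list the y ∈ F_11 with f(x, y) ≡ 0 and those with g(x, y) ≡ 0 (mod 11); the common zeros in that column are the intersection.
  x = 0: f ≡ 0 at y ∈ {0, 2}; g ≡ 0 at y ∈ {0}; common: {0}.
  x = 1: f ≡ 0 at y ∈ {6}; g ≡ 0 at y ∈ {8}; common: ∅.
  x = 2: f ≡ 0 at y ∈ {1, 10}; g ≡ 0 at y ∈ {5}; common: ∅.
  x = 3: f ≡ 0 at y ∈ {3, 7}; g ≡ 0 at y ∈ {2}; common: ∅.
  x = 4: f ≡ 0 at y ∈ {2, 7}; g ≡ 0 at y ∈ {10}; common: ∅.
  x = 5: f ≡ 0 at y ∈ {0, 8}; g ≡ 0 at y ∈ {7}; common: ∅.
  x = 6: f ≡ 0 at y ∈ {3, 4}; g ≡ 0 at y ∈ {4}; common: {4}.
  x = 7: f ≡ 0 at y ∈ {8, 9}; g ≡ 0 at y ∈ {1}; common: ∅.
  x = 8: f ≡ 0 at y ∈ {1, 4}; g ≡ 0 at y ∈ {9}; common: ∅.
  x = 9: f ≡ 0 at y ∈ {5, 10}; g ≡ 0 at y ∈ {6}; common: ∅.
  x = 10: f ≡ 0 at y ∈ {5, 9}; g ≡ 0 at y ∈ {3}; common: ∅.
Collecting: common zeros = {(0, 0), (6, 4)}, so the count is 2.
Comparison with the Bézout bound: 2 ≤ 2 = deg(f)·deg(g), as expected for curves with no common component (the bound is attained).


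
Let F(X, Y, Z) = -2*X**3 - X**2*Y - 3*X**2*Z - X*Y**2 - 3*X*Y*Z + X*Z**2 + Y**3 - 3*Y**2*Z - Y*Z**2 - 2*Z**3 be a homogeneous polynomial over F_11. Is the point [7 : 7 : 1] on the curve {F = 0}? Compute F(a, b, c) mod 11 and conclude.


F(7,7,1) ≡ 2 (mod 11); P is NOT on the curve.

Evaluate F(7, 7, 1) term-by-term (mod 11).
  -2*X**3 ↦ -2·343·1·1 = -686
  -X**2*Y ↦ -1·49·7·1 = -343
  -3*X**2*Z ↦ -3·49·1·1 = -147
  -X*Y**2 ↦ -1·7·49·1 = -343
  -3*X*Y*Z ↦ -3·7·7·1 = -147
  X*Z**2 ↦ 1·7·1·1 = 7
  Y**3 ↦ 1·1·343·1 = 343
  -3*Y**2*Z ↦ -3·1·49·1 = -147
  -Y*Z**2 ↦ -1·1·7·1 = -7
  -2*Z**3 ↦ -2·1·1·1 = -2
Sum: F(7, 7, 1) = (-686) + (-343) + (-147) + (-343) + (-147) + (7) + (343) + (-147) + (-7) + (-2) = -1472.
Reducing mod 11: -1472 ≡ 2 (mod 11).
Since F(a, b, c) ≡ 2 ≠ 0 (mod 11), P does NOT lie on the curve.


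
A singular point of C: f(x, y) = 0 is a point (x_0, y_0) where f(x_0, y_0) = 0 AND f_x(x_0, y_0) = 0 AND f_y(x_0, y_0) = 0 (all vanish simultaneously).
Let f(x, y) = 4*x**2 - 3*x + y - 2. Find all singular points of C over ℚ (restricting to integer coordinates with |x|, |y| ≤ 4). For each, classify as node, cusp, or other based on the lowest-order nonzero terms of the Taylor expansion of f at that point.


No singular points in the scanned grid; C is smooth there.

Compute partial derivatives:
  f_x = 8*x - 3.
  f_y = 1.
f_y = 1 is a nonzero constant, so f_y never vanishes: no point (x, y) can satisfy f = f_x = f_y = 0. In particular no (x, y) ∈ {−4, ..., 4}² is singular; the curve is smooth.


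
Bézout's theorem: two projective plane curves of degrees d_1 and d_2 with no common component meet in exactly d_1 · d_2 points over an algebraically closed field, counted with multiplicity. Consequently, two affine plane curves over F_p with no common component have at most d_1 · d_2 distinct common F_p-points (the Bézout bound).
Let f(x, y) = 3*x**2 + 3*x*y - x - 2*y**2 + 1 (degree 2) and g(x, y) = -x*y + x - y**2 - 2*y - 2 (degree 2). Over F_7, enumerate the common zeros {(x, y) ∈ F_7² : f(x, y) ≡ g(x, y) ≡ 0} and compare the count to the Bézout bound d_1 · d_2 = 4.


Common zeros: ∅; count = 0; Bézout bound = 4.

deg(f) = 2, deg(g) = 2, so Bézout bound = 4.
Scan x ∈ F_7. For each x, list the y ∈ F_7 with f(x, y) ≡ 0 and those with g(x, y) ≡ 0 (mod 7); the common zeros in that column are the intersection.
  x = 0: f ≡ 0 at y ∈ {2, 5}; g ≡ 0 at y ∈ ∅; common: ∅.
  x = 1: f ≡ 0 at y ∈ ∅; g ≡ 0 at y ∈ ∅; common: ∅.
  x = 2: f ≡ 0 at y ∈ ∅; g ≡ 0 at y ∈ {0, 3}; common: ∅.
  x = 3: f ≡ 0 at y ∈ {2, 6}; g ≡ 0 at y ∈ {4, 5}; common: ∅.
  x = 4: f ≡ 0 at y ∈ {3}; g ≡ 0 at y ∈ {2, 6}; common: ∅.
  x = 5: f ≡ 0 at y ∈ {1, 3}; g ≡ 0 at y ∈ ∅; common: ∅.
  x = 6: f ≡ 0 at y ∈ {1}; g ≡ 0 at y ∈ ∅; common: ∅.
Collecting: common zeros = ∅, so the count is 0.
Comparison with the Bézout bound: 0 ≤ 4 = deg(f)·deg(g), as expected for curves with no common component (the affine F_7-count falls short of the bound because intersections may lie at infinity, over extension fields, or carry multiplicity).


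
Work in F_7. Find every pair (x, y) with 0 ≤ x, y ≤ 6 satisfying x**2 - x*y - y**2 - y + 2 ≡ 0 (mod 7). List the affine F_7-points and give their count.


Affine F_7-points: {(0, 1), (0, 5), (1, 1), (1, 4), (3, 4), (3, 6), (5, 3), (5, 5)}; count = 8.

For each of the 49 pairs (x, y) ∈ F_7², evaluate f(x, y) mod 7. Record the zeros.
  x = 0: [0↦2, 1↦0, 2↦3, 3↦4, 4↦3, 5↦0, 6↦2]  zeros at y ∈ {1, 5}
  x = 1: [0↦3, 1↦0, 2↦2, 3↦2, 4↦0, 5↦3, 6↦4]  zeros at y ∈ {1, 4}
  x = 2: [0↦6, 1↦2, 2↦3, 3↦2, 4↦6, 5↦1, 6↦1]  zeros at y ∈ ∅
  x = 3: [0↦4, 1↦6, 2↦6, 3↦4, 4↦0, 5↦1, 6↦0]  zeros at y ∈ {4, 6}
  x = 4: [0↦4, 1↦5, 2↦4, 3↦1, 4↦3, 5↦3, 6↦1]  zeros at y ∈ ∅
  x = 5: [0↦6, 1↦6, 2↦4, 3↦0, 4↦1, 5↦0, 6↦4]  zeros at y ∈ {3, 5}
  x = 6: [0↦3, 1↦2, 2↦6, 3↦1, 4↦1, 5↦6, 6↦2]  zeros at y ∈ ∅
Collecting zeros: affine points = {(0, 1), (0, 5), (1, 1), (1, 4), (3, 4), (3, 6), (5, 3), (5, 5)}.
Total count |C(F_7)_aff| = 8.


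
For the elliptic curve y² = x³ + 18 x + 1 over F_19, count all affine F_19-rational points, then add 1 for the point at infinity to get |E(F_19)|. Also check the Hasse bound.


Affine points = {(0, 1), (0, 18), (1, 1), (1, 18), (2, 8), (2, 11), (3, 5), (3, 14), (4, 2), (4, 17), (5, 8), (5, 11), (8, 7), (8, 12), (12, 8), (12, 11), (13, 0), (15, 6), (15, 13), (18, 1), (18, 18)}; affine count = 21; |E(F_19)| = 22.

Discriminant check: Δ ∝ 4a³ + 27b² = 4·18³ + 27·1² = 4·5832 + 27·1 ≡ 4 (mod 19). Nonzero ⇒ E is nonsingular.
For each x ∈ F_19, compute rhs = x³ + 18·x + 1 mod 19, then count y ∈ F_19 with y² ≡ rhs.
  x = 0: rhs = 1, matching y values: 1, 18 (2 points).
  x = 1: rhs = 1, matching y values: 1, 18 (2 points).
  x = 2: rhs = 7, matching y values: 8, 11 (2 points).
  x = 3: rhs = 6, matching y values: 5, 14 (2 points).
  x = 4: rhs = 4, matching y values: 2, 17 (2 points).
  x = 5: rhs = 7, matching y values: 8, 11 (2 points).
  x = 6: rhs = 2, matching y values: none (0 points).
  x = 7: rhs = 14, matching y values: none (0 points).
  x = 8: rhs = 11, matching y values: 7, 12 (2 points).
  x = 9: rhs = 18, matching y values: none (0 points).
  x = 10: rhs = 3, matching y values: none (0 points).
  x = 11: rhs = 10, matching y values: none (0 points).
  x = 12: rhs = 7, matching y values: 8, 11 (2 points).
  x = 13: rhs = 0, matching y values: 0 (1 points).
  x = 14: rhs = 14, matching y values: none (0 points).
  x = 15: rhs = 17, matching y values: 6, 13 (2 points).
  x = 16: rhs = 15, matching y values: none (0 points).
  x = 17: rhs = 14, matching y values: none (0 points).
  x = 18: rhs = 1, matching y values: 1, 18 (2 points).
Total affine count: 21.
Full point count |E(F_19)| = 21 + 1 = 22.
Hasse bound: |22 − (19+1)| = |2| = 2 ≤ 2√19 ≈ 8.7178 ✓.


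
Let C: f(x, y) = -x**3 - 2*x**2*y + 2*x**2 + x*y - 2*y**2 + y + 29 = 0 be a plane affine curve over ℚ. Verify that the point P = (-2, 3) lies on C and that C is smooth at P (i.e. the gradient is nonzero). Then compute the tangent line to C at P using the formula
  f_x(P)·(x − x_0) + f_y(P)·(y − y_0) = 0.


Tangent line at P: 7*x - 21*y + 77 = 0.

Step 1: f(-2, 3) = 0, so P lies on C.
Step 2: partial derivatives
  f_x(x, y) = -3*x**2 - 4*x*y + 4*x + y, f_y(x, y) = -2*x**2 + x - 4*y + 1.
  f_x(P) = 7, f_y(P) = -21 (gradient nonzero, so P is smooth).
Step 3: tangent line at P: 7·(x − -2) + -21·(y − 3) = 0.
Expanding: 7*x - 21*y + 77 = 0.
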